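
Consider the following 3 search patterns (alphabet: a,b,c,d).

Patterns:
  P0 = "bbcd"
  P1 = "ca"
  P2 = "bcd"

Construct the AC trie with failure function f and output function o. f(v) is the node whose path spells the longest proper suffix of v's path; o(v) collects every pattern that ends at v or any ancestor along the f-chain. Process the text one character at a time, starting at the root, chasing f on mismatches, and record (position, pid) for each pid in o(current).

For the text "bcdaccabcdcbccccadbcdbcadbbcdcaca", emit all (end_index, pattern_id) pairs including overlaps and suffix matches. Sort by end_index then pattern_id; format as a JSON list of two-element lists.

Build automaton:
Trie nodes:
  0='ε' goto b→1 c→5
  1='b' goto b→2 c→7
  2='bb' goto c→3
  3='bbc' goto d→4
  4='bbcd' goto ·  ←P0
  5='c' goto a→6
  6='ca' goto ·  ←P1
  7='bc' goto d→8
  8='bcd' goto ·  ←P2

Failure links (BFS by depth):
  n1('b'): parent n0 fail=0; on 'b' 0 → fail=0;  out ∅∪∅=∅
  n5('c'): parent n0 fail=0; on 'c' 0 → fail=0;  out ∅∪∅=∅
  n2('bb'): parent n1 fail=0; on 'b' 0 → fail=1;  out ∅∪∅=∅
  n6('ca'): parent n5 fail=0; on 'a' 0 → fail=0;  out {1}∪∅={1}
  n7('bc'): parent n1 fail=0; on 'c' 0 → fail=5;  out ∅∪∅=∅
  n3('bbc'): parent n2 fail=1; on 'c' 1 → fail=7;  out ∅∪∅=∅
  n8('bcd'): parent n7 fail=5; on 'd' 5→0 → fail=0;  out {2}∪∅={2}
  n4('bbcd'): parent n3 fail=7; on 'd' 7 → fail=8;  out {0}∪{2}={0,2}

Text stream:
i=0 'b': node 0→1
i=1 'c': node 1→7
i=2 'd': node 7→8  emit P2@[0:2]
i=3 'a': node 8→0 ·f
i=4 'c': node 0→5
i=5 'c': node 5→5 ·f
i=6 'a': node 5→6  emit P1@[5:6]
i=7 'b': node 6→1 ·f
i=8 'c': node 1→7
i=9 'd': node 7→8  emit P2@[7:9]
i=10 'c': node 8→5 ·f
i=11 'b': node 5→1 ·f
i=12 'c': node 1→7
i=13 'c': node 7→5 ·f
i=14 'c': node 5→5 ·f
i=15 'c': node 5→5 ·f
i=16 'a': node 5→6  emit P1@[15:16]
i=17 'd': node 6→0 ·f
i=18 'b': node 0→1
i=19 'c': node 1→7
i=20 'd': node 7→8  emit P2@[18:20]
i=21 'b': node 8→1 ·f
i=22 'c': node 1→7
i=23 'a': node 7→6 ·f  emit P1@[22:23]
i=24 'd': node 6→0 ·f
i=25 'b': node 0→1
i=26 'b': node 1→2
i=27 'c': node 2→3
i=28 'd': node 3→4  emit P0@[25:28],P2@[26:28]
i=29 'c': node 4→5 ·f
i=30 'a': node 5→6  emit P1@[29:30]
i=31 'c': node 6→5 ·f
i=32 'a': node 5→6  emit P1@[31:32]

Matches: [[2,2],[6,1],[9,2],[16,1],[20,2],[23,1],[28,0],[28,2],[30,1],[32,1]]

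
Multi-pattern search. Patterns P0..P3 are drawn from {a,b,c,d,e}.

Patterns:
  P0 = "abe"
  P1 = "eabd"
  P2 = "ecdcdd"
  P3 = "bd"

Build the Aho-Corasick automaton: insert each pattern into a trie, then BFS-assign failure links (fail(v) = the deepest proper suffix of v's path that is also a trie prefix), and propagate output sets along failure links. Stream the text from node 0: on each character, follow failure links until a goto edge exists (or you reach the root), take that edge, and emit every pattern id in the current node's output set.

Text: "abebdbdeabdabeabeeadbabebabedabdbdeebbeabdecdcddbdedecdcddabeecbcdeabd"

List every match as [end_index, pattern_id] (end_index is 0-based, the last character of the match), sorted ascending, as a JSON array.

Build automaton:
Trie (insert patterns):
  0='ε' goto a→1 b→13 e→4
  1='a' goto b→2
  2='ab' goto e→3
  3='abe' goto ·  ←P0
  4='e' goto a→5 c→8
  5='ea' goto b→6
  6='eab' goto d→7
  7='eabd' goto ·  ←P1
  8='ec' goto d→9
  9='ecd' goto c→10
  10='ecdc' goto d→11
  11='ecdcd' goto d→12
  12='ecdcdd' goto ·  ←P2
  13='b' goto d→14
  14='bd' goto ·  ←P3

Failure links (BFS by depth):
  fail(1) 'a': from fail(0)=0 chase 'a': 0 ⇒ 0;  out=∅∪out(0)=∅
  fail(4) 'e': from fail(0)=0 chase 'e': 0 ⇒ 0;  out=∅∪out(0)=∅
  fail(13) 'b': from fail(0)=0 chase 'b': 0 ⇒ 0;  out=∅∪out(0)=∅
  fail(2) 'ab': from fail(1)=0 chase 'b': 0 ⇒ 13;  out=∅∪out(13)=∅
  fail(5) 'ea': from fail(4)=0 chase 'a': 0 ⇒ 1;  out=∅∪out(1)=∅
  fail(8) 'ec': from fail(4)=0 chase 'c': 0 ⇒ 0;  out=∅∪out(0)=∅
  fail(14) 'bd': from fail(13)=0 chase 'd': 0 ⇒ 0;  out={3}∪out(0)={3}
  fail(3) 'abe': from fail(2)=13 chase 'e': 13→0 ⇒ 4;  out={0}∪out(4)={0}
  fail(6) 'eab': from fail(5)=1 chase 'b': 1 ⇒ 2;  out=∅∪out(2)=∅
  fail(9) 'ecd': from fail(8)=0 chase 'd': 0 ⇒ 0;  out=∅∪out(0)=∅
  fail(7) 'eabd': from fail(6)=2 chase 'd': 2→13 ⇒ 14;  out={1}∪out(14)={1,3}
  fail(10) 'ecdc': from fail(9)=0 chase 'c': 0 ⇒ 0;  out=∅∪out(0)=∅
  fail(11) 'ecdcd': from fail(10)=0 chase 'd': 0 ⇒ 0;  out=∅∪out(0)=∅
  fail(12) 'ecdcdd': from fail(11)=0 chase 'd': 0 ⇒ 0;  out={2}∪out(0)={2}

Run:
[0] read 'a'  n0⇒n1
[1] read 'b'  n1⇒n2
[2] read 'e'  n2⇒n3  ** P0@[0:2]
[3] read 'b'  n3⇒n13 (via fail)
[4] read 'd'  n13⇒n14  ** P3@[3:4]
[5] read 'b'  n14⇒n13 (via fail)
[6] read 'd'  n13⇒n14  ** P3@[5:6]
[7] read 'e'  n14⇒n4 (via fail)
[8] read 'a'  n4⇒n5
[9] read 'b'  n5⇒n6
[10] read 'd'  n6⇒n7  ** P1@[7:10],P3@[9:10]
[11] read 'a'  n7⇒n1 (via fail)
[12] read 'b'  n1⇒n2
[13] read 'e'  n2⇒n3  ** P0@[11:13]
[14] read 'a'  n3⇒n5 (via fail)
[15] read 'b'  n5⇒n6
[16] read 'e'  n6⇒n3 (via fail)  ** P0@[14:16]
[17] read 'e'  n3⇒n4 (via fail)
[18] read 'a'  n4⇒n5
[19] read 'd'  n5⇒n0 (via fail)
[20] read 'b'  n0⇒n13
[21] read 'a'  n13⇒n1 (via fail)
[22] read 'b'  n1⇒n2
[23] read 'e'  n2⇒n3  ** P0@[21:23]
[24] read 'b'  n3⇒n13 (via fail)
[25] read 'a'  n13⇒n1 (via fail)
[26] read 'b'  n1⇒n2
[27] read 'e'  n2⇒n3  ** P0@[25:27]
[28] read 'd'  n3⇒n0 (via fail)
[29] read 'a'  n0⇒n1
[30] read 'b'  n1⇒n2
[31] read 'd'  n2⇒n14 (via fail)  ** P3@[30:31]
[32] read 'b'  n14⇒n13 (via fail)
[33] read 'd'  n13⇒n14  ** P3@[32:33]
[34] read 'e'  n14⇒n4 (via fail)
[35] read 'e'  n4⇒n4 (via fail)
[36] read 'b'  n4⇒n13 (via fail)
[37] read 'b'  n13⇒n13 (via fail)
[38] read 'e'  n13⇒n4 (via fail)
[39] read 'a'  n4⇒n5
[40] read 'b'  n5⇒n6
[41] read 'd'  n6⇒n7  ** P1@[38:41],P3@[40:41]
[42] read 'e'  n7⇒n4 (via fail)
[43] read 'c'  n4⇒n8
[44] read 'd'  n8⇒n9
[45] read 'c'  n9⇒n10
[46] read 'd'  n10⇒n11
[47] read 'd'  n11⇒n12  ** P2@[42:47]
[48] read 'b'  n12⇒n13 (via fail)
[49] read 'd'  n13⇒n14  ** P3@[48:49]
[50] read 'e'  n14⇒n4 (via fail)
[51] read 'd'  n4⇒n0 (via fail)
[52] read 'e'  n0⇒n4
[53] read 'c'  n4⇒n8
[54] read 'd'  n8⇒n9
[55] read 'c'  n9⇒n10
[56] read 'd'  n10⇒n11
[57] read 'd'  n11⇒n12  ** P2@[52:57]
[58] read 'a'  n12⇒n1 (via fail)
[59] read 'b'  n1⇒n2
[60] read 'e'  n2⇒n3  ** P0@[58:60]
[61] read 'e'  n3⇒n4 (via fail)
[62] read 'c'  n4⇒n8
[63] read 'b'  n8⇒n13 (via fail)
[64] read 'c'  n13⇒n0 (via fail)
[65] read 'd'  n0⇒n0
[66] read 'e'  n0⇒n4
[67] read 'a'  n4⇒n5
[68] read 'b'  n5⇒n6
[69] read 'd'  n6⇒n7  ** P1@[66:69],P3@[68:69]

All matches (sorted): [[2,0],[4,3],[6,3],[10,1],[10,3],[13,0],[16,0],[23,0],[27,0],[31,3],[33,3],[41,1],[41,3],[47,2],[49,3],[57,2],[60,0],[69,1],[69,3]]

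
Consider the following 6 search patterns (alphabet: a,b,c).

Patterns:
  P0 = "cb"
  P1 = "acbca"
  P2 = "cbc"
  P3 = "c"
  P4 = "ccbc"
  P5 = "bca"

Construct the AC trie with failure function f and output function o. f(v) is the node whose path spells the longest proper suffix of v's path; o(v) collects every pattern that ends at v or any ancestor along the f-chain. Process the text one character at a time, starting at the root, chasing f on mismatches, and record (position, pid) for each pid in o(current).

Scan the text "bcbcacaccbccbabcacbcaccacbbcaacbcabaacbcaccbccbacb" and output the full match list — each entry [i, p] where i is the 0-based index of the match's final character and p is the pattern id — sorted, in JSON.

Build automaton:
Trie nodes:
  n0 'ε': a→3 b→12 c→1
  n1 'c': b→2 c→9  [P3 ends]
  n2 'cb': c→8  [P0 ends]
  n3 'a': c→4
  n4 'ac': b→5
  n5 'acb': c→6
  n6 'acbc': a→7
  n7 'acbca': ·  [P1 ends]
  n8 'cbc': ·  [P2 ends]
  n9 'cc': b→10
  n10 'ccb': c→11
  n11 'ccbc': ·  [P4 ends]
  n12 'b': c→13
  n13 'bc': a→14
  n14 'bca': ·  [P5 ends]

Failure links (BFS by depth):
  n1('c'): parent n0 fail=0; on 'c' 0 → fail=0;  out {3}∪∅={3}
  n3('a'): parent n0 fail=0; on 'a' 0 → fail=0;  out ∅∪∅=∅
  n12('b'): parent n0 fail=0; on 'b' 0 → fail=0;  out ∅∪∅=∅
  n2('cb'): parent n1 fail=0; on 'b' 0 → fail=12;  out {0}∪∅={0}
  n4('ac'): parent n3 fail=0; on 'c' 0 → fail=1;  out ∅∪{3}={3}
  n9('cc'): parent n1 fail=0; on 'c' 0 → fail=1;  out ∅∪{3}={3}
  n13('bc'): parent n12 fail=0; on 'c' 0 → fail=1;  out ∅∪{3}={3}
  n5('acb'): parent n4 fail=1; on 'b' 1 → fail=2;  out ∅∪{0}={0}
  n8('cbc'): parent n2 fail=12; on 'c' 12 → fail=13;  out {2}∪{3}={2,3}
  n10('ccb'): parent n9 fail=1; on 'b' 1 → fail=2;  out ∅∪{0}={0}
  n14('bca'): parent n13 fail=1; on 'a' 1→0 → fail=3;  out {5}∪∅={5}
  n6('acbc'): parent n5 fail=2; on 'c' 2 → fail=8;  out ∅∪{2,3}={2,3}
  n11('ccbc'): parent n10 fail=2; on 'c' 2 → fail=8;  out {4}∪{2,3}={2,3,4}
  n7('acbca'): parent n6 fail=8; on 'a' 8→13 → fail=14;  out {1}∪{5}={1,5}

Text stream:
pos 0 'b': at 12
pos 1 'c': at 13  → match P3@[1:1]
pos 2 'b': at 2 (via fail)  → match P0@[1:2]
pos 3 'c': at 8  → match P2@[1:3],P3@[3:3]
pos 4 'a': at 14 (via fail)  → match P5@[2:4]
pos 5 'c': at 4 (via fail)  → match P3@[5:5]
pos 6 'a': at 3 (via fail)
pos 7 'c': at 4  → match P3@[7:7]
pos 8 'c': at 9 (via fail)  → match P3@[8:8]
pos 9 'b': at 10  → match P0@[8:9]
pos 10 'c': at 11  → match P2@[8:10],P3@[10:10],P4@[7:10]
pos 11 'c': at 9 (via fail)  → match P3@[11:11]
pos 12 'b': at 10  → match P0@[11:12]
pos 13 'a': at 3 (via fail)
pos 14 'b': at 12 (via fail)
pos 15 'c': at 13  → match P3@[15:15]
pos 16 'a': at 14  → match P5@[14:16]
pos 17 'c': at 4 (via fail)  → match P3@[17:17]
pos 18 'b': at 5  → match P0@[17:18]
pos 19 'c': at 6  → match P2@[17:19],P3@[19:19]
pos 20 'a': at 7  → match P1@[16:20],P5@[18:20]
pos 21 'c': at 4 (via fail)  → match P3@[21:21]
pos 22 'c': at 9 (via fail)  → match P3@[22:22]
pos 23 'a': at 3 (via fail)
pos 24 'c': at 4  → match P3@[24:24]
pos 25 'b': at 5  → match P0@[24:25]
pos 26 'b': at 12 (via fail)
pos 27 'c': at 13  → match P3@[27:27]
pos 28 'a': at 14  → match P5@[26:28]
pos 29 'a': at 3 (via fail)
pos 30 'c': at 4  → match P3@[30:30]
pos 31 'b': at 5  → match P0@[30:31]
pos 32 'c': at 6  → match P2@[30:32],P3@[32:32]
pos 33 'a': at 7  → match P1@[29:33],P5@[31:33]
pos 34 'b': at 12 (via fail)
pos 35 'a': at 3 (via fail)
pos 36 'a': at 3 (via fail)
pos 37 'c': at 4  → match P3@[37:37]
pos 38 'b': at 5  → match P0@[37:38]
pos 39 'c': at 6  → match P2@[37:39],P3@[39:39]
pos 40 'a': at 7  → match P1@[36:40],P5@[38:40]
pos 41 'c': at 4 (via fail)  → match P3@[41:41]
pos 42 'c': at 9 (via fail)  → match P3@[42:42]
pos 43 'b': at 10  → match P0@[42:43]
pos 44 'c': at 11  → match P2@[42:44],P3@[44:44],P4@[41:44]
pos 45 'c': at 9 (via fail)  → match P3@[45:45]
pos 46 'b': at 10  → match P0@[45:46]
pos 47 'a': at 3 (via fail)
pos 48 'c': at 4  → match P3@[48:48]
pos 49 'b': at 5  → match P0@[48:49]

Result: [[1,3],[2,0],[3,2],[3,3],[4,5],[5,3],[7,3],[8,3],[9,0],[10,2],[10,3],[10,4],[11,3],[12,0],[15,3],[16,5],[17,3],[18,0],[19,2],[19,3],[20,1],[20,5],[21,3],[22,3],[24,3],[25,0],[27,3],[28,5],[30,3],[31,0],[32,2],[32,3],[33,1],[33,5],[37,3],[38,0],[39,2],[39,3],[40,1],[40,5],[41,3],[42,3],[43,0],[44,2],[44,3],[44,4],[45,3],[46,0],[48,3],[49,0]]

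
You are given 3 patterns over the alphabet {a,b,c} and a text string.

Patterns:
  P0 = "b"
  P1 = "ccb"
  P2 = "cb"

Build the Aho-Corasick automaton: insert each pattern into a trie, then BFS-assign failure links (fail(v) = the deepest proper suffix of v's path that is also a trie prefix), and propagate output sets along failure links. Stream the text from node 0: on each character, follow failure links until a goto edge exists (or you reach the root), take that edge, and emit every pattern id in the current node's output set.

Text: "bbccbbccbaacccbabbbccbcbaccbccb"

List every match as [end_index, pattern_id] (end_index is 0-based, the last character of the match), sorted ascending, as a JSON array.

Build:
Trie (insert patterns):
  n0 'ε': b→1 c→2
  n1 'b': ·  ←P0
  n2 'c': b→5 c→3
  n3 'cc': b→4
  n4 'ccb': ·  ←P1
  n5 'cb': ·  ←P2

Failure links (BFS by depth):
  fail(1) 'b': from fail(0)=0 chase 'b': 0 ⇒ 0;  out={0}∪out(0)={0}
  fail(2) 'c': from fail(0)=0 chase 'c': 0 ⇒ 0;  out=∅∪out(0)=∅
  fail(3) 'cc': from fail(2)=0 chase 'c': 0 ⇒ 2;  out=∅∪out(2)=∅
  fail(5) 'cb': from fail(2)=0 chase 'b': 0 ⇒ 1;  out={2}∪out(1)={0,2}
  fail(4) 'ccb': from fail(3)=2 chase 'b': 2 ⇒ 5;  out={1}∪out(5)={0,1,2}

Text stream:
i=0 'b': node 0→1  → match P0@[0:0]
i=1 'b': node 1→1 ·f  → match P0@[1:1]
i=2 'c': node 1→2 ·f
i=3 'c': node 2→3
i=4 'b': node 3→4  → match P0@[4:4],P1@[2:4],P2@[3:4]
i=5 'b': node 4→1 ·f  → match P0@[5:5]
i=6 'c': node 1→2 ·f
i=7 'c': node 2→3
i=8 'b': node 3→4  → match P0@[8:8],P1@[6:8],P2@[7:8]
i=9 'a': node 4→0 ·f
i=10 'a': node 0→0
i=11 'c': node 0→2
i=12 'c': node 2→3
i=13 'c': node 3→3 ·f
i=14 'b': node 3→4  → match P0@[14:14],P1@[12:14],P2@[13:14]
i=15 'a': node 4→0 ·f
i=16 'b': node 0→1  → match P0@[16:16]
i=17 'b': node 1→1 ·f  → match P0@[17:17]
i=18 'b': node 1→1 ·f  → match P0@[18:18]
i=19 'c': node 1→2 ·f
i=20 'c': node 2→3
i=21 'b': node 3→4  → match P0@[21:21],P1@[19:21],P2@[20:21]
i=22 'c': node 4→2 ·f
i=23 'b': node 2→5  → match P0@[23:23],P2@[22:23]
i=24 'a': node 5→0 ·f
i=25 'c': node 0→2
i=26 'c': node 2→3
i=27 'b': node 3→4  → match P0@[27:27],P1@[25:27],P2@[26:27]
i=28 'c': node 4→2 ·f
i=29 'c': node 2→3
i=30 'b': node 3→4  → match P0@[30:30],P1@[28:30],P2@[29:30]

Matches: [[0,0],[1,0],[4,0],[4,1],[4,2],[5,0],[8,0],[8,1],[8,2],[14,0],[14,1],[14,2],[16,0],[17,0],[18,0],[21,0],[21,1],[21,2],[23,0],[23,2],[27,0],[27,1],[27,2],[30,0],[30,1],[30,2]]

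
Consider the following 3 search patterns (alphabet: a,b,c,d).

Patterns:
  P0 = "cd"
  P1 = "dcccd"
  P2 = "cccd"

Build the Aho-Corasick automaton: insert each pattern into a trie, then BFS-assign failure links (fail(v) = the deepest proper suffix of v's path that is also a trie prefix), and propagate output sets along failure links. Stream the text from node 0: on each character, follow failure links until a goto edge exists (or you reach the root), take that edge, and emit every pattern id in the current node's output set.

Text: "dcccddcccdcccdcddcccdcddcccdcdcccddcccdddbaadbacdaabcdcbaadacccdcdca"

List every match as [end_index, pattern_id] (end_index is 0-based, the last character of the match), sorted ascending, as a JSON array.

Build automaton:
Trie nodes:
  n0 'ε': c→1 d→3
  n1 'c': c→8 d→2
  n2 'cd': ·  [P0 ends]
  n3 'd': c→4
  n4 'dc': c→5
  n5 'dcc': c→6
  n6 'dccc': d→7
  n7 'dcccd': ·  [P1 ends]
  n8 'cc': c→9
  n9 'ccc': d→10
  n10 'cccd': ·  [P2 ends]

Failure links (BFS by depth):
  n1('c'): parent n0 fail=0; on 'c' 0 → fail=0;  out ∅∪∅=∅
  n3('d'): parent n0 fail=0; on 'd' 0 → fail=0;  out ∅∪∅=∅
  n2('cd'): parent n1 fail=0; on 'd' 0 → fail=3;  out {0}∪∅={0}
  n4('dc'): parent n3 fail=0; on 'c' 0 → fail=1;  out ∅∪∅=∅
  n8('cc'): parent n1 fail=0; on 'c' 0 → fail=1;  out ∅∪∅=∅
  n5('dcc'): parent n4 fail=1; on 'c' 1 → fail=8;  out ∅∪∅=∅
  n9('ccc'): parent n8 fail=1; on 'c' 1 → fail=8;  out ∅∪∅=∅
  n6('dccc'): parent n5 fail=8; on 'c' 8 → fail=9;  out ∅∪∅=∅
  n10('cccd'): parent n9 fail=8; on 'd' 8→1 → fail=2;  out {2}∪{0}={0,2}
  n7('dcccd'): parent n6 fail=9; on 'd' 9 → fail=10;  out {1}∪{0,2}={0,1,2}

Run:
i=0 'd': node 0→3
i=1 'c': node 3→4
i=2 'c': node 4→5
i=3 'c': node 5→6
i=4 'd': node 6→7  ** P0@[3:4],P1@[0:4],P2@[1:4]
i=5 'd': node 7→3 ·f
i=6 'c': node 3→4
i=7 'c': node 4→5
i=8 'c': node 5→6
i=9 'd': node 6→7  ** P0@[8:9],P1@[5:9],P2@[6:9]
i=10 'c': node 7→4 ·f
i=11 'c': node 4→5
i=12 'c': node 5→6
i=13 'd': node 6→7  ** P0@[12:13],P1@[9:13],P2@[10:13]
i=14 'c': node 7→4 ·f
i=15 'd': node 4→2 ·f  ** P0@[14:15]
i=16 'd': node 2→3 ·f
i=17 'c': node 3→4
i=18 'c': node 4→5
i=19 'c': node 5→6
i=20 'd': node 6→7  ** P0@[19:20],P1@[16:20],P2@[17:20]
i=21 'c': node 7→4 ·f
i=22 'd': node 4→2 ·f  ** P0@[21:22]
i=23 'd': node 2→3 ·f
i=24 'c': node 3→4
i=25 'c': node 4→5
i=26 'c': node 5→6
i=27 'd': node 6→7  ** P0@[26:27],P1@[23:27],P2@[24:27]
i=28 'c': node 7→4 ·f
i=29 'd': node 4→2 ·f  ** P0@[28:29]
i=30 'c': node 2→4 ·f
i=31 'c': node 4→5
i=32 'c': node 5→6
i=33 'd': node 6→7  ** P0@[32:33],P1@[29:33],P2@[30:33]
i=34 'd': node 7→3 ·f
i=35 'c': node 3→4
i=36 'c': node 4→5
i=37 'c': node 5→6
i=38 'd': node 6→7  ** P0@[37:38],P1@[34:38],P2@[35:38]
i=39 'd': node 7→3 ·f
i=40 'd': node 3→3 ·f
i=41 'b': node 3→0 ·f
i=42 'a': node 0→0
i=43 'a': node 0→0
i=44 'd': node 0→3
i=45 'b': node 3→0 ·f
i=46 'a': node 0→0
i=47 'c': node 0→1
i=48 'd': node 1→2  ** P0@[47:48]
i=49 'a': node 2→0 ·f
i=50 'a': node 0→0
i=51 'b': node 0→0
i=52 'c': node 0→1
i=53 'd': node 1→2  ** P0@[52:53]
i=54 'c': node 2→4 ·f
i=55 'b': node 4→0 ·f
i=56 'a': node 0→0
i=57 'a': node 0→0
i=58 'd': node 0→3
i=59 'a': node 3→0 ·f
i=60 'c': node 0→1
i=61 'c': node 1→8
i=62 'c': node 8→9
i=63 'd': node 9→10  ** P0@[62:63],P2@[60:63]
i=64 'c': node 10→4 ·f
i=65 'd': node 4→2 ·f  ** P0@[64:65]
i=66 'c': node 2→4 ·f
i=67 'a': node 4→0 ·f

Matches: [[4,0],[4,1],[4,2],[9,0],[9,1],[9,2],[13,0],[13,1],[13,2],[15,0],[20,0],[20,1],[20,2],[22,0],[27,0],[27,1],[27,2],[29,0],[33,0],[33,1],[33,2],[38,0],[38,1],[38,2],[48,0],[53,0],[63,0],[63,2],[65,0]]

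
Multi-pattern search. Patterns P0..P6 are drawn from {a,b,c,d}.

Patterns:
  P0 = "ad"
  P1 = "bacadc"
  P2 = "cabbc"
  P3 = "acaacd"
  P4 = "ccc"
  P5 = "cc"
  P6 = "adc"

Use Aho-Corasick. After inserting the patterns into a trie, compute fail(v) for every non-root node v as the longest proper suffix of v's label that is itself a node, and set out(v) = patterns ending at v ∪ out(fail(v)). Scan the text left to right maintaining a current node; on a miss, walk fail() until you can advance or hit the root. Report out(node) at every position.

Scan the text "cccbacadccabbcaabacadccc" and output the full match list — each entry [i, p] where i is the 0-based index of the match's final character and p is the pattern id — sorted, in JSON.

Construct AC machine:
Trie (insert patterns):
  0='ε' goto a→1 b→3 c→9
  1='a' goto c→14 d→2
  2='ad' goto c→21  [P0 ends]
  3='b' goto a→4
  4='ba' goto c→5
  5='bac' goto a→6
  6='baca' goto d→7
  7='bacad' goto c→8
  8='bacadc' goto ·  [P1 ends]
  9='c' goto a→10 c→19
  10='ca' goto b→11
  11='cab' goto b→12
  12='cabb' goto c→13
  13='cabbc' goto ·  [P2 ends]
  14='ac' goto a→15
  15='aca' goto a→16
  16='acaa' goto c→17
  17='acaac' goto d→18
  18='acaacd' goto ·  [P3 ends]
  19='cc' goto c→20  [P5 ends]
  20='ccc' goto ·  [P4 ends]
  21='adc' goto ·  [P6 ends]

BFS fail/out derivation:
  n1('a'): parent n0 fail=0; on 'a' 0 → fail=0;  out ∅∪∅=∅
  n3('b'): parent n0 fail=0; on 'b' 0 → fail=0;  out ∅∪∅=∅
  n9('c'): parent n0 fail=0; on 'c' 0 → fail=0;  out ∅∪∅=∅
  n2('ad'): parent n1 fail=0; on 'd' 0 → fail=0;  out {0}∪∅={0}
  n4('ba'): parent n3 fail=0; on 'a' 0 → fail=1;  out ∅∪∅=∅
  n10('ca'): parent n9 fail=0; on 'a' 0 → fail=1;  out ∅∪∅=∅
  n14('ac'): parent n1 fail=0; on 'c' 0 → fail=9;  out ∅∪∅=∅
  n19('cc'): parent n9 fail=0; on 'c' 0 → fail=9;  out {5}∪∅={5}
  n5('bac'): parent n4 fail=1; on 'c' 1 → fail=14;  out ∅∪∅=∅
  n11('cab'): parent n10 fail=1; on 'b' 1→0 → fail=3;  out ∅∪∅=∅
  n15('aca'): parent n14 fail=9; on 'a' 9 → fail=10;  out ∅∪∅=∅
  n20('ccc'): parent n19 fail=9; on 'c' 9 → fail=19;  out {4}∪{5}={4,5}
  n21('adc'): parent n2 fail=0; on 'c' 0 → fail=9;  out {6}∪∅={6}
  n6('baca'): parent n5 fail=14; on 'a' 14 → fail=15;  out ∅∪∅=∅
  n12('cabb'): parent n11 fail=3; on 'b' 3→0 → fail=3;  out ∅∪∅=∅
  n16('acaa'): parent n15 fail=10; on 'a' 10→1→0 → fail=1;  out ∅∪∅=∅
  n7('bacad'): parent n6 fail=15; on 'd' 15→10→1 → fail=2;  out ∅∪{0}={0}
  n13('cabbc'): parent n12 fail=3; on 'c' 3→0 → fail=9;  out {2}∪∅={2}
  n17('acaac'): parent n16 fail=1; on 'c' 1 → fail=14;  out ∅∪∅=∅
  n8('bacadc'): parent n7 fail=2; on 'c' 2 → fail=21;  out {1}∪{6}={1,6}
  n18('acaacd'): parent n17 fail=14; on 'd' 14→9→0 → fail=0;  out {3}∪∅={3}

Text stream:
pos 0 'c': at 9
pos 1 'c': at 19  ** P5@[0:1]
pos 2 'c': at 20  ** P4@[0:2],P5@[1:2]
pos 3 'b': at 3 (fail-walked)
pos 4 'a': at 4
pos 5 'c': at 5
pos 6 'a': at 6
pos 7 'd': at 7  ** P0@[6:7]
pos 8 'c': at 8  ** P1@[3:8],P6@[6:8]
pos 9 'c': at 19 (fail-walked)  ** P5@[8:9]
pos 10 'a': at 10 (fail-walked)
pos 11 'b': at 11
pos 12 'b': at 12
pos 13 'c': at 13  ** P2@[9:13]
pos 14 'a': at 10 (fail-walked)
pos 15 'a': at 1 (fail-walked)
pos 16 'b': at 3 (fail-walked)
pos 17 'a': at 4
pos 18 'c': at 5
pos 19 'a': at 6
pos 20 'd': at 7  ** P0@[19:20]
pos 21 'c': at 8  ** P1@[16:21],P6@[19:21]
pos 22 'c': at 19 (fail-walked)  ** P5@[21:22]
pos 23 'c': at 20  ** P4@[21:23],P5@[22:23]

All matches (sorted): [[1,5],[2,4],[2,5],[7,0],[8,1],[8,6],[9,5],[13,2],[20,0],[21,1],[21,6],[22,5],[23,4],[23,5]]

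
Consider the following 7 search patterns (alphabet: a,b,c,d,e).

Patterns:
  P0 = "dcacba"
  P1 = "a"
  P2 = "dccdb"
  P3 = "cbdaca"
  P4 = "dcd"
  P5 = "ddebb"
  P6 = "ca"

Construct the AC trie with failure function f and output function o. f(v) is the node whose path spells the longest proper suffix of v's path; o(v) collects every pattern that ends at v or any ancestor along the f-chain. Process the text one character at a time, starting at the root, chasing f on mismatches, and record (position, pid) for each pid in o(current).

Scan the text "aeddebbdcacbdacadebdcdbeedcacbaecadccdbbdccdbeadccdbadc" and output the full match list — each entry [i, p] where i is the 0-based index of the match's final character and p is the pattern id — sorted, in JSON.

Construct AC machine:
Trie (insert patterns):
  n0 'ε': a→7 c→11 d→1
  n1 'd': c→2 d→18
  n2 'dc': a→3 c→8 d→17
  n3 'dca': c→4
  n4 'dcac': b→5
  n5 'dcacb': a→6
  n6 'dcacba': ·  [P0 ends]
  n7 'a': ·  [P1 ends]
  n8 'dcc': d→9
  n9 'dccd': b→10
  n10 'dccdb': ·  [P2 ends]
  n11 'c': a→22 b→12
  n12 'cb': d→13
  n13 'cbd': a→14
  n14 'cbda': c→15
  n15 'cbdac': a→16
  n16 'cbdaca': ·  [P3 ends]
  n17 'dcd': ·  [P4 ends]
  n18 'dd': e→19
  n19 'dde': b→20
  n20 'ddeb': b→21
  n21 'ddebb': ·  [P5 ends]
  n22 'ca': ·  [P6 ends]

Failure links (BFS by depth):
  n1('d'): parent n0 fail=0; on 'd' 0 → fail=0;  out ∅∪∅=∅
  n7('a'): parent n0 fail=0; on 'a' 0 → fail=0;  out {1}∪∅={1}
  n11('c'): parent n0 fail=0; on 'c' 0 → fail=0;  out ∅∪∅=∅
  n2('dc'): parent n1 fail=0; on 'c' 0 → fail=11;  out ∅∪∅=∅
  n12('cb'): parent n11 fail=0; on 'b' 0 → fail=0;  out ∅∪∅=∅
  n18('dd'): parent n1 fail=0; on 'd' 0 → fail=1;  out ∅∪∅=∅
  n22('ca'): parent n11 fail=0; on 'a' 0 → fail=7;  out {6}∪{1}={1,6}
  n3('dca'): parent n2 fail=11; on 'a' 11 → fail=22;  out ∅∪{1,6}={1,6}
  n8('dcc'): parent n2 fail=11; on 'c' 11→0 → fail=11;  out ∅∪∅=∅
  n13('cbd'): parent n12 fail=0; on 'd' 0 → fail=1;  out ∅∪∅=∅
  n17('dcd'): parent n2 fail=11; on 'd' 11→0 → fail=1;  out {4}∪∅={4}
  n19('dde'): parent n18 fail=1; on 'e' 1→0 → fail=0;  out ∅∪∅=∅
  n4('dcac'): parent n3 fail=22; on 'c' 22→7→0 → fail=11;  out ∅∪∅=∅
  n9('dccd'): parent n8 fail=11; on 'd' 11→0 → fail=1;  out ∅∪∅=∅
  n14('cbda'): parent n13 fail=1; on 'a' 1→0 → fail=7;  out ∅∪{1}={1}
  n20('ddeb'): parent n19 fail=0; on 'b' 0 → fail=0;  out ∅∪∅=∅
  n5('dcacb'): parent n4 fail=11; on 'b' 11 → fail=12;  out ∅∪∅=∅
  n10('dccdb'): parent n9 fail=1; on 'b' 1→0 → fail=0;  out {2}∪∅={2}
  n15('cbdac'): parent n14 fail=7; on 'c' 7→0 → fail=11;  out ∅∪∅=∅
  n21('ddebb'): parent n20 fail=0; on 'b' 0 → fail=0;  out {5}∪∅={5}
  n6('dcacba'): parent n5 fail=12; on 'a' 12→0 → fail=7;  out {0}∪{1}={0,1}
  n16('cbdaca'): parent n15 fail=11; on 'a' 11 → fail=22;  out {3}∪{1,6}={1,3,6}

Run:
[0] read 'a'  n0⇒n7  emit P1@[0:0]
[1] read 'e'  n7⇒n0 ·f
[2] read 'd'  n0⇒n1
[3] read 'd'  n1⇒n18
[4] read 'e'  n18⇒n19
[5] read 'b'  n19⇒n20
[6] read 'b'  n20⇒n21  emit P5@[2:6]
[7] read 'd'  n21⇒n1 ·f
[8] read 'c'  n1⇒n2
[9] read 'a'  n2⇒n3  emit P1@[9:9],P6@[8:9]
[10] read 'c'  n3⇒n4
[11] read 'b'  n4⇒n5
[12] read 'd'  n5⇒n13 ·f
[13] read 'a'  n13⇒n14  emit P1@[13:13]
[14] read 'c'  n14⇒n15
[15] read 'a'  n15⇒n16  emit P1@[15:15],P3@[10:15],P6@[14:15]
[16] read 'd'  n16⇒n1 ·f
[17] read 'e'  n1⇒n0 ·f
[18] read 'b'  n0⇒n0
[19] read 'd'  n0⇒n1
[20] read 'c'  n1⇒n2
[21] read 'd'  n2⇒n17  emit P4@[19:21]
[22] read 'b'  n17⇒n0 ·f
[23] read 'e'  n0⇒n0
[24] read 'e'  n0⇒n0
[25] read 'd'  n0⇒n1
[26] read 'c'  n1⇒n2
[27] read 'a'  n2⇒n3  emit P1@[27:27],P6@[26:27]
[28] read 'c'  n3⇒n4
[29] read 'b'  n4⇒n5
[30] read 'a'  n5⇒n6  emit P0@[25:30],P1@[30:30]
[31] read 'e'  n6⇒n0 ·f
[32] read 'c'  n0⇒n11
[33] read 'a'  n11⇒n22  emit P1@[33:33],P6@[32:33]
[34] read 'd'  n22⇒n1 ·f
[35] read 'c'  n1⇒n2
[36] read 'c'  n2⇒n8
[37] read 'd'  n8⇒n9
[38] read 'b'  n9⇒n10  emit P2@[34:38]
[39] read 'b'  n10⇒n0 ·f
[40] read 'd'  n0⇒n1
[41] read 'c'  n1⇒n2
[42] read 'c'  n2⇒n8
[43] read 'd'  n8⇒n9
[44] read 'b'  n9⇒n10  emit P2@[40:44]
[45] read 'e'  n10⇒n0 ·f
[46] read 'a'  n0⇒n7  emit P1@[46:46]
[47] read 'd'  n7⇒n1 ·f
[48] read 'c'  n1⇒n2
[49] read 'c'  n2⇒n8
[50] read 'd'  n8⇒n9
[51] read 'b'  n9⇒n10  emit P2@[47:51]
[52] read 'a'  n10⇒n7 ·f  emit P1@[52:52]
[53] read 'd'  n7⇒n1 ·f
[54] read 'c'  n1⇒n2

All matches (sorted): [[0,1],[6,5],[9,1],[9,6],[13,1],[15,1],[15,3],[15,6],[21,4],[27,1],[27,6],[30,0],[30,1],[33,1],[33,6],[38,2],[44,2],[46,1],[51,2],[52,1]]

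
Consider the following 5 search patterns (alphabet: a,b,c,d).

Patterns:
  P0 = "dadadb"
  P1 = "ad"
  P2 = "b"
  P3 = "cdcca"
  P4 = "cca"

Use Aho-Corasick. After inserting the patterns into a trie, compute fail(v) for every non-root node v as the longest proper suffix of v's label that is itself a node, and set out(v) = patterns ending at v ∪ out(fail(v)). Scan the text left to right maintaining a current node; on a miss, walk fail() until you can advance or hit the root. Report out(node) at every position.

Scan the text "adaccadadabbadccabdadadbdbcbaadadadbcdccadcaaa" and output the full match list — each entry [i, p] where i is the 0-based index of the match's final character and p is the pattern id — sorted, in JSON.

Construct AC machine:
Trie nodes:
  n0 'ε': a→7 b→9 c→10 d→1
  n1 'd': a→2
  n2 'da': d→3
  n3 'dad': a→4
  n4 'dada': d→5
  n5 'dadad': b→6
  n6 'dadadb': ·  ←P0
  n7 'a': d→8
  n8 'ad': ·  ←P1
  n9 'b': ·  ←P2
  n10 'c': c→15 d→11
  n11 'cd': c→12
  n12 'cdc': c→13
  n13 'cdcc': a→14
  n14 'cdcca': ·  ←P3
  n15 'cc': a→16
  n16 'cca': ·  ←P4

Failure links (BFS by depth):
  fail(1) 'd': from fail(0)=0 chase 'd': 0 ⇒ 0;  out=∅∪out(0)=∅
  fail(7) 'a': from fail(0)=0 chase 'a': 0 ⇒ 0;  out=∅∪out(0)=∅
  fail(9) 'b': from fail(0)=0 chase 'b': 0 ⇒ 0;  out={2}∪out(0)={2}
  fail(10) 'c': from fail(0)=0 chase 'c': 0 ⇒ 0;  out=∅∪out(0)=∅
  fail(2) 'da': from fail(1)=0 chase 'a': 0 ⇒ 7;  out=∅∪out(7)=∅
  fail(8) 'ad': from fail(7)=0 chase 'd': 0 ⇒ 1;  out={1}∪out(1)={1}
  fail(11) 'cd': from fail(10)=0 chase 'd': 0 ⇒ 1;  out=∅∪out(1)=∅
  fail(15) 'cc': from fail(10)=0 chase 'c': 0 ⇒ 10;  out=∅∪out(10)=∅
  fail(3) 'dad': from fail(2)=7 chase 'd': 7 ⇒ 8;  out=∅∪out(8)={1}
  fail(12) 'cdc': from fail(11)=1 chase 'c': 1→0 ⇒ 10;  out=∅∪out(10)=∅
  fail(16) 'cca': from fail(15)=10 chase 'a': 10→0 ⇒ 7;  out={4}∪out(7)={4}
  fail(4) 'dada': from fail(3)=8 chase 'a': 8→1 ⇒ 2;  out=∅∪out(2)=∅
  fail(13) 'cdcc': from fail(12)=10 chase 'c': 10 ⇒ 15;  out=∅∪out(15)=∅
  fail(5) 'dadad': from fail(4)=2 chase 'd': 2 ⇒ 3;  out=∅∪out(3)={1}
  fail(14) 'cdcca': from fail(13)=15 chase 'a': 15 ⇒ 16;  out={3}∪out(16)={3,4}
  fail(6) 'dadadb': from fail(5)=3 chase 'b': 3→8→1→0 ⇒ 9;  out={0}∪out(9)={0,2}

Scan:
i=0 'a': node 0→7
i=1 'd': node 7→8  emit P1@[0:1]
i=2 'a': node 8→2 (fail-walked)
i=3 'c': node 2→10 (fail-walked)
i=4 'c': node 10→15
i=5 'a': node 15→16  emit P4@[3:5]
i=6 'd': node 16→8 (fail-walked)  emit P1@[5:6]
i=7 'a': node 8→2 (fail-walked)
i=8 'd': node 2→3  emit P1@[7:8]
i=9 'a': node 3→4
i=10 'b': node 4→9 (fail-walked)  emit P2@[10:10]
i=11 'b': node 9→9 (fail-walked)  emit P2@[11:11]
i=12 'a': node 9→7 (fail-walked)
i=13 'd': node 7→8  emit P1@[12:13]
i=14 'c': node 8→10 (fail-walked)
i=15 'c': node 10→15
i=16 'a': node 15→16  emit P4@[14:16]
i=17 'b': node 16→9 (fail-walked)  emit P2@[17:17]
i=18 'd': node 9→1 (fail-walked)
i=19 'a': node 1→2
i=20 'd': node 2→3  emit P1@[19:20]
i=21 'a': node 3→4
i=22 'd': node 4→5  emit P1@[21:22]
i=23 'b': node 5→6  emit P0@[18:23],P2@[23:23]
i=24 'd': node 6→1 (fail-walked)
i=25 'b': node 1→9 (fail-walked)  emit P2@[25:25]
i=26 'c': node 9→10 (fail-walked)
i=27 'b': node 10→9 (fail-walked)  emit P2@[27:27]
i=28 'a': node 9→7 (fail-walked)
i=29 'a': node 7→7 (fail-walked)
i=30 'd': node 7→8  emit P1@[29:30]
i=31 'a': node 8→2 (fail-walked)
i=32 'd': node 2→3  emit P1@[31:32]
i=33 'a': node 3→4
i=34 'd': node 4→5  emit P1@[33:34]
i=35 'b': node 5→6  emit P0@[30:35],P2@[35:35]
i=36 'c': node 6→10 (fail-walked)
i=37 'd': node 10→11
i=38 'c': node 11→12
i=39 'c': node 12→13
i=40 'a': node 13→14  emit P3@[36:40],P4@[38:40]
i=41 'd': node 14→8 (fail-walked)  emit P1@[40:41]
i=42 'c': node 8→10 (fail-walked)
i=43 'a': node 10→7 (fail-walked)
i=44 'a': node 7→7 (fail-walked)
i=45 'a': node 7→7 (fail-walked)

Result: [[1,1],[5,4],[6,1],[8,1],[10,2],[11,2],[13,1],[16,4],[17,2],[20,1],[22,1],[23,0],[23,2],[25,2],[27,2],[30,1],[32,1],[34,1],[35,0],[35,2],[40,3],[40,4],[41,1]]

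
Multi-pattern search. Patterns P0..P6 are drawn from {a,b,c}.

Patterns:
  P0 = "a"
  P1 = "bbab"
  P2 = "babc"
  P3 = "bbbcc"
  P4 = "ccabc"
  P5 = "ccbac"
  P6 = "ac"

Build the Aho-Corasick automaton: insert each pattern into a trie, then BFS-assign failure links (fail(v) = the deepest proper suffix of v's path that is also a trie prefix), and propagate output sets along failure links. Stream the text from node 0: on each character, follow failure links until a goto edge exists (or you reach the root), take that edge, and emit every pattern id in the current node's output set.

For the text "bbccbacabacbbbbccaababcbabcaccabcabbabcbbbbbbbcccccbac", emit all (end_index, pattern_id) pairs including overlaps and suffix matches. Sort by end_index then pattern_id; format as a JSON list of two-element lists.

Construct AC machine:
Trie (insert patterns):
  n0 'ε': a→1 b→2 c→12
  n1 'a': c→20  ←P0
  n2 'b': a→6 b→3
  n3 'bb': a→4 b→9
  n4 'bba': b→5
  n5 'bbab': ·  ←P1
  n6 'ba': b→7
  n7 'bab': c→8
  n8 'babc': ·  ←P2
  n9 'bbb': c→10
  n10 'bbbc': c→11
  n11 'bbbcc': ·  ←P3
  n12 'c': c→13
  n13 'cc': a→14 b→17
  n14 'cca': b→15
  n15 'ccab': c→16
  n16 'ccabc': ·  ←P4
  n17 'ccb': a→18
  n18 'ccba': c→19
  n19 'ccbac': ·  ←P5
  n20 'ac': ·  ←P6

Failure links (BFS by depth):
  fail(1) 'a': from fail(0)=0 chase 'a': 0 ⇒ 0;  out={0}∪out(0)={0}
  fail(2) 'b': from fail(0)=0 chase 'b': 0 ⇒ 0;  out=∅∪out(0)=∅
  fail(12) 'c': from fail(0)=0 chase 'c': 0 ⇒ 0;  out=∅∪out(0)=∅
  fail(3) 'bb': from fail(2)=0 chase 'b': 0 ⇒ 2;  out=∅∪out(2)=∅
  fail(6) 'ba': from fail(2)=0 chase 'a': 0 ⇒ 1;  out=∅∪out(1)={0}
  fail(13) 'cc': from fail(12)=0 chase 'c': 0 ⇒ 12;  out=∅∪out(12)=∅
  fail(20) 'ac': from fail(1)=0 chase 'c': 0 ⇒ 12;  out={6}∪out(12)={6}
  fail(4) 'bba': from fail(3)=2 chase 'a': 2 ⇒ 6;  out=∅∪out(6)={0}
  fail(7) 'bab': from fail(6)=1 chase 'b': 1→0 ⇒ 2;  out=∅∪out(2)=∅
  fail(9) 'bbb': from fail(3)=2 chase 'b': 2 ⇒ 3;  out=∅∪out(3)=∅
  fail(14) 'cca': from fail(13)=12 chase 'a': 12→0 ⇒ 1;  out=∅∪out(1)={0}
  fail(17) 'ccb': from fail(13)=12 chase 'b': 12→0 ⇒ 2;  out=∅∪out(2)=∅
  fail(5) 'bbab': from fail(4)=6 chase 'b': 6 ⇒ 7;  out={1}∪out(7)={1}
  fail(8) 'babc': from fail(7)=2 chase 'c': 2→0 ⇒ 12;  out={2}∪out(12)={2}
  fail(10) 'bbbc': from fail(9)=3 chase 'c': 3→2→0 ⇒ 12;  out=∅∪out(12)=∅
  fail(15) 'ccab': from fail(14)=1 chase 'b': 1→0 ⇒ 2;  out=∅∪out(2)=∅
  fail(18) 'ccba': from fail(17)=2 chase 'a': 2 ⇒ 6;  out=∅∪out(6)={0}
  fail(11) 'bbbcc': from fail(10)=12 chase 'c': 12 ⇒ 13;  out={3}∪out(13)={3}
  fail(16) 'ccabc': from fail(15)=2 chase 'c': 2→0 ⇒ 12;  out={4}∪out(12)={4}
  fail(19) 'ccbac': from fail(18)=6 chase 'c': 6→1 ⇒ 20;  out={5}∪out(20)={5,6}

Text stream:
[0] read 'b'  n0⇒n2
[1] read 'b'  n2⇒n3
[2] read 'c'  n3⇒n12 (fail-walked)
[3] read 'c'  n12⇒n13
[4] read 'b'  n13⇒n17
[5] read 'a'  n17⇒n18  ** P0@[5:5]
[6] read 'c'  n18⇒n19  ** P5@[2:6],P6@[5:6]
[7] read 'a'  n19⇒n1 (fail-walked)  ** P0@[7:7]
[8] read 'b'  n1⇒n2 (fail-walked)
[9] read 'a'  n2⇒n6  ** P0@[9:9]
[10] read 'c'  n6⇒n20 (fail-walked)  ** P6@[9:10]
[11] read 'b'  n20⇒n2 (fail-walked)
[12] read 'b'  n2⇒n3
[13] read 'b'  n3⇒n9
[14] read 'b'  n9⇒n9 (fail-walked)
[15] read 'c'  n9⇒n10
[16] read 'c'  n10⇒n11  ** P3@[12:16]
[17] read 'a'  n11⇒n14 (fail-walked)  ** P0@[17:17]
[18] read 'a'  n14⇒n1 (fail-walked)  ** P0@[18:18]
[19] read 'b'  n1⇒n2 (fail-walked)
[20] read 'a'  n2⇒n6  ** P0@[20:20]
[21] read 'b'  n6⇒n7
[22] read 'c'  n7⇒n8  ** P2@[19:22]
[23] read 'b'  n8⇒n2 (fail-walked)
[24] read 'a'  n2⇒n6  ** P0@[24:24]
[25] read 'b'  n6⇒n7
[26] read 'c'  n7⇒n8  ** P2@[23:26]
[27] read 'a'  n8⇒n1 (fail-walked)  ** P0@[27:27]
[28] read 'c'  n1⇒n20  ** P6@[27:28]
[29] read 'c'  n20⇒n13 (fail-walked)
[30] read 'a'  n13⇒n14  ** P0@[30:30]
[31] read 'b'  n14⇒n15
[32] read 'c'  n15⇒n16  ** P4@[28:32]
[33] read 'a'  n16⇒n1 (fail-walked)  ** P0@[33:33]
[34] read 'b'  n1⇒n2 (fail-walked)
[35] read 'b'  n2⇒n3
[36] read 'a'  n3⇒n4  ** P0@[36:36]
[37] read 'b'  n4⇒n5  ** P1@[34:37]
[38] read 'c'  n5⇒n8 (fail-walked)  ** P2@[35:38]
[39] read 'b'  n8⇒n2 (fail-walked)
[40] read 'b'  n2⇒n3
[41] read 'b'  n3⇒n9
[42] read 'b'  n9⇒n9 (fail-walked)
[43] read 'b'  n9⇒n9 (fail-walked)
[44] read 'b'  n9⇒n9 (fail-walked)
[45] read 'b'  n9⇒n9 (fail-walked)
[46] read 'c'  n9⇒n10
[47] read 'c'  n10⇒n11  ** P3@[43:47]
[48] read 'c'  n11⇒n13 (fail-walked)
[49] read 'c'  n13⇒n13 (fail-walked)
[50] read 'c'  n13⇒n13 (fail-walked)
[51] read 'b'  n13⇒n17
[52] read 'a'  n17⇒n18  ** P0@[52:52]
[53] read 'c'  n18⇒n19  ** P5@[49:53],P6@[52:53]

Result: [[5,0],[6,5],[6,6],[7,0],[9,0],[10,6],[16,3],[17,0],[18,0],[20,0],[22,2],[24,0],[26,2],[27,0],[28,6],[30,0],[32,4],[33,0],[36,0],[37,1],[38,2],[47,3],[52,0],[53,5],[53,6]]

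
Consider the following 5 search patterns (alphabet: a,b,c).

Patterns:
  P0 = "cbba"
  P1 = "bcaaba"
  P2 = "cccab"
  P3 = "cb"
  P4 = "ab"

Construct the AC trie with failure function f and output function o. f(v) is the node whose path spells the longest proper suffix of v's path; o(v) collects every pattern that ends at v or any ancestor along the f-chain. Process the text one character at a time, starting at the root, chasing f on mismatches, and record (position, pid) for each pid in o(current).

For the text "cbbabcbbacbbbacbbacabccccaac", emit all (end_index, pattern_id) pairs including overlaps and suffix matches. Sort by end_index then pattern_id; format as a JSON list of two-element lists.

Build automaton:
Trie nodes:
  n0 'ε': a→15 b→5 c→1
  n1 'c': b→2 c→11
  n2 'cb': b→3  ←P3
  n3 'cbb': a→4
  n4 'cbba': ·  ←P0
  n5 'b': c→6
  n6 'bc': a→7
  n7 'bca': a→8
  n8 'bcaa': b→9
  n9 'bcaab': a→10
  n10 'bcaaba': ·  ←P1
  n11 'cc': c→12
  n12 'ccc': a→13
  n13 'ccca': b→14
  n14 'cccab': ·  ←P2
  n15 'a': b→16
  n16 'ab': ·  ←P4

BFS fail/out derivation:
  fail(1) 'c': from fail(0)=0 chase 'c': 0 ⇒ 0;  out=∅∪out(0)=∅
  fail(5) 'b': from fail(0)=0 chase 'b': 0 ⇒ 0;  out=∅∪out(0)=∅
  fail(15) 'a': from fail(0)=0 chase 'a': 0 ⇒ 0;  out=∅∪out(0)=∅
  fail(2) 'cb': from fail(1)=0 chase 'b': 0 ⇒ 5;  out={3}∪out(5)={3}
  fail(6) 'bc': from fail(5)=0 chase 'c': 0 ⇒ 1;  out=∅∪out(1)=∅
  fail(11) 'cc': from fail(1)=0 chase 'c': 0 ⇒ 1;  out=∅∪out(1)=∅
  fail(16) 'ab': from fail(15)=0 chase 'b': 0 ⇒ 5;  out={4}∪out(5)={4}
  fail(3) 'cbb': from fail(2)=5 chase 'b': 5→0 ⇒ 5;  out=∅∪out(5)=∅
  fail(7) 'bca': from fail(6)=1 chase 'a': 1→0 ⇒ 15;  out=∅∪out(15)=∅
  fail(12) 'ccc': from fail(11)=1 chase 'c': 1 ⇒ 11;  out=∅∪out(11)=∅
  fail(4) 'cbba': from fail(3)=5 chase 'a': 5→0 ⇒ 15;  out={0}∪out(15)={0}
  fail(8) 'bcaa': from fail(7)=15 chase 'a': 15→0 ⇒ 15;  out=∅∪out(15)=∅
  fail(13) 'ccca': from fail(12)=11 chase 'a': 11→1→0 ⇒ 15;  out=∅∪out(15)=∅
  fail(9) 'bcaab': from fail(8)=15 chase 'b': 15 ⇒ 16;  out=∅∪out(16)={4}
  fail(14) 'cccab': from fail(13)=15 chase 'b': 15 ⇒ 16;  out={2}∪out(16)={2,4}
  fail(10) 'bcaaba': from fail(9)=16 chase 'a': 16→5→0 ⇒ 15;  out={1}∪out(15)={1}

Text stream:
pos 0 'c': at 1
pos 1 'b': at 2  ** P3@[0:1]
pos 2 'b': at 3
pos 3 'a': at 4  ** P0@[0:3]
pos 4 'b': at 16 (fail-walked)  ** P4@[3:4]
pos 5 'c': at 6 (fail-walked)
pos 6 'b': at 2 (fail-walked)  ** P3@[5:6]
pos 7 'b': at 3
pos 8 'a': at 4  ** P0@[5:8]
pos 9 'c': at 1 (fail-walked)
pos 10 'b': at 2  ** P3@[9:10]
pos 11 'b': at 3
pos 12 'b': at 5 (fail-walked)
pos 13 'a': at 15 (fail-walked)
pos 14 'c': at 1 (fail-walked)
pos 15 'b': at 2  ** P3@[14:15]
pos 16 'b': at 3
pos 17 'a': at 4  ** P0@[14:17]
pos 18 'c': at 1 (fail-walked)
pos 19 'a': at 15 (fail-walked)
pos 20 'b': at 16  ** P4@[19:20]
pos 21 'c': at 6 (fail-walked)
pos 22 'c': at 11 (fail-walked)
pos 23 'c': at 12
pos 24 'c': at 12 (fail-walked)
pos 25 'a': at 13
pos 26 'a': at 15 (fail-walked)
pos 27 'c': at 1 (fail-walked)

Result: [[1,3],[3,0],[4,4],[6,3],[8,0],[10,3],[15,3],[17,0],[20,4]]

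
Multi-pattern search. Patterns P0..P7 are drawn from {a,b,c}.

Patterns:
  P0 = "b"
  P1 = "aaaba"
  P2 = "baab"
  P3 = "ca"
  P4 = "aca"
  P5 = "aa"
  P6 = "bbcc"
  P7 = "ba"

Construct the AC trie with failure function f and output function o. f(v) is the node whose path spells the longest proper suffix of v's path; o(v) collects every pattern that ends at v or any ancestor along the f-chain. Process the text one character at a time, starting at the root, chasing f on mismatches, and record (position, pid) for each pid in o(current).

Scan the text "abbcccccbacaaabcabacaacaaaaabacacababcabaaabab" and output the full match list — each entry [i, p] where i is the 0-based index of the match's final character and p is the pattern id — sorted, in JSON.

Build:
Trie nodes:
  n0 'ε': a→2 b→1 c→10
  n1 'b': a→7 b→14  ←P0
  n2 'a': a→3 c→12
  n3 'aa': a→4  ←P5
  n4 'aaa': b→5
  n5 'aaab': a→6
  n6 'aaaba': ·  ←P1
  n7 'ba': a→8  ←P7
  n8 'baa': b→9
  n9 'baab': ·  ←P2
  n10 'c': a→11
  n11 'ca': ·  ←P3
  n12 'ac': a→13
  n13 'aca': ·  ←P4
  n14 'bb': c→15
  n15 'bbc': c→16
  n16 'bbcc': ·  ←P6

Failure links (BFS by depth):
  fail(1) 'b': from fail(0)=0 chase 'b': 0 ⇒ 0;  out={0}∪out(0)={0}
  fail(2) 'a': from fail(0)=0 chase 'a': 0 ⇒ 0;  out=∅∪out(0)=∅
  fail(10) 'c': from fail(0)=0 chase 'c': 0 ⇒ 0;  out=∅∪out(0)=∅
  fail(3) 'aa': from fail(2)=0 chase 'a': 0 ⇒ 2;  out={5}∪out(2)={5}
  fail(7) 'ba': from fail(1)=0 chase 'a': 0 ⇒ 2;  out={7}∪out(2)={7}
  fail(11) 'ca': from fail(10)=0 chase 'a': 0 ⇒ 2;  out={3}∪out(2)={3}
  fail(12) 'ac': from fail(2)=0 chase 'c': 0 ⇒ 10;  out=∅∪out(10)=∅
  fail(14) 'bb': from fail(1)=0 chase 'b': 0 ⇒ 1;  out=∅∪out(1)={0}
  fail(4) 'aaa': from fail(3)=2 chase 'a': 2 ⇒ 3;  out=∅∪out(3)={5}
  fail(8) 'baa': from fail(7)=2 chase 'a': 2 ⇒ 3;  out=∅∪out(3)={5}
  fail(13) 'aca': from fail(12)=10 chase 'a': 10 ⇒ 11;  out={4}∪out(11)={3,4}
  fail(15) 'bbc': from fail(14)=1 chase 'c': 1→0 ⇒ 10;  out=∅∪out(10)=∅
  fail(5) 'aaab': from fail(4)=3 chase 'b': 3→2→0 ⇒ 1;  out=∅∪out(1)={0}
  fail(9) 'baab': from fail(8)=3 chase 'b': 3→2→0 ⇒ 1;  out={2}∪out(1)={0,2}
  fail(16) 'bbcc': from fail(15)=10 chase 'c': 10→0 ⇒ 10;  out={6}∪out(10)={6}
  fail(6) 'aaaba': from fail(5)=1 chase 'a': 1 ⇒ 7;  out={1}∪out(7)={1,7}

Run:
[0] read 'a'  n0⇒n2
[1] read 'b'  n2⇒n1 ·f  → match P0@[1:1]
[2] read 'b'  n1⇒n14  → match P0@[2:2]
[3] read 'c'  n14⇒n15
[4] read 'c'  n15⇒n16  → match P6@[1:4]
[5] read 'c'  n16⇒n10 ·f
[6] read 'c'  n10⇒n10 ·f
[7] read 'c'  n10⇒n10 ·f
[8] read 'b'  n10⇒n1 ·f  → match P0@[8:8]
[9] read 'a'  n1⇒n7  → match P7@[8:9]
[10] read 'c'  n7⇒n12 ·f
[11] read 'a'  n12⇒n13  → match P3@[10:11],P4@[9:11]
[12] read 'a'  n13⇒n3 ·f  → match P5@[11:12]
[13] read 'a'  n3⇒n4  → match P5@[12:13]
[14] read 'b'  n4⇒n5  → match P0@[14:14]
[15] read 'c'  n5⇒n10 ·f
[16] read 'a'  n10⇒n11  → match P3@[15:16]
[17] read 'b'  n11⇒n1 ·f  → match P0@[17:17]
[18] read 'a'  n1⇒n7  → match P7@[17:18]
[19] read 'c'  n7⇒n12 ·f
[20] read 'a'  n12⇒n13  → match P3@[19:20],P4@[18:20]
[21] read 'a'  n13⇒n3 ·f  → match P5@[20:21]
[22] read 'c'  n3⇒n12 ·f
[23] read 'a'  n12⇒n13  → match P3@[22:23],P4@[21:23]
[24] read 'a'  n13⇒n3 ·f  → match P5@[23:24]
[25] read 'a'  n3⇒n4  → match P5@[24:25]
[26] read 'a'  n4⇒n4 ·f  → match P5@[25:26]
[27] read 'a'  n4⇒n4 ·f  → match P5@[26:27]
[28] read 'b'  n4⇒n5  → match P0@[28:28]
[29] read 'a'  n5⇒n6  → match P1@[25:29],P7@[28:29]
[30] read 'c'  n6⇒n12 ·f
[31] read 'a'  n12⇒n13  → match P3@[30:31],P4@[29:31]
[32] read 'c'  n13⇒n12 ·f
[33] read 'a'  n12⇒n13  → match P3@[32:33],P4@[31:33]
[34] read 'b'  n13⇒n1 ·f  → match P0@[34:34]
[35] read 'a'  n1⇒n7  → match P7@[34:35]
[36] read 'b'  n7⇒n1 ·f  → match P0@[36:36]
[37] read 'c'  n1⇒n10 ·f
[38] read 'a'  n10⇒n11  → match P3@[37:38]
[39] read 'b'  n11⇒n1 ·f  → match P0@[39:39]
[40] read 'a'  n1⇒n7  → match P7@[39:40]
[41] read 'a'  n7⇒n8  → match P5@[40:41]
[42] read 'a'  n8⇒n4 ·f  → match P5@[41:42]
[43] read 'b'  n4⇒n5  → match P0@[43:43]
[44] read 'a'  n5⇒n6  → match P1@[40:44],P7@[43:44]
[45] read 'b'  n6⇒n1 ·f  → match P0@[45:45]

All matches (sorted): [[1,0],[2,0],[4,6],[8,0],[9,7],[11,3],[11,4],[12,5],[13,5],[14,0],[16,3],[17,0],[18,7],[20,3],[20,4],[21,5],[23,3],[23,4],[24,5],[25,5],[26,5],[27,5],[28,0],[29,1],[29,7],[31,3],[31,4],[33,3],[33,4],[34,0],[35,7],[36,0],[38,3],[39,0],[40,7],[41,5],[42,5],[43,0],[44,1],[44,7],[45,0]]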